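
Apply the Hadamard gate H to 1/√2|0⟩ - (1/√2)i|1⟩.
(1/2 - (1/2)i)|0⟩ + (1/2 + (1/2)i)|1⟩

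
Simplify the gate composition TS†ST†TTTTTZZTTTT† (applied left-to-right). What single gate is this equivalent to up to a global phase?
T†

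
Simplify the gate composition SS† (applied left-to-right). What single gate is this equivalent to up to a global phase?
I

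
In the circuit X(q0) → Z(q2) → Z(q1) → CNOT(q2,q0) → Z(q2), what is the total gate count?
5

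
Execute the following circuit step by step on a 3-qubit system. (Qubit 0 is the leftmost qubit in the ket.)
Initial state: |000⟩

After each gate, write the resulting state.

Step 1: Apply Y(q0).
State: i|100⟩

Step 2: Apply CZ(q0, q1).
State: i|100⟩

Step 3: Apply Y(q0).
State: |000⟩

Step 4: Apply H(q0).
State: 1/√2|000⟩ + 1/√2|100⟩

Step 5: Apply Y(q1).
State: (1/√2)i|010⟩ + (1/√2)i|110⟩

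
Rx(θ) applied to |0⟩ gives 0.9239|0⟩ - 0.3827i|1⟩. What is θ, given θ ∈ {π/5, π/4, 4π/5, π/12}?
π/4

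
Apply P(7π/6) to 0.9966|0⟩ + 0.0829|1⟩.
0.9966|0⟩ + (-0.07179 - 0.04145i)|1⟩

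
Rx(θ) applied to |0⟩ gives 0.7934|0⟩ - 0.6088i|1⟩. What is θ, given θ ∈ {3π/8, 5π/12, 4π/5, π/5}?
5π/12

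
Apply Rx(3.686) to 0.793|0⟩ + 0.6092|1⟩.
(-0.2132 - 0.5868i)|0⟩ + (-0.1638 - 0.7638i)|1⟩

Rx(3.686) = [[cos(θ/2), −i·sin(θ/2)], [−i·sin(θ/2), cos(θ/2)]]; θ = 3.686, cos(θ/2) ≈ -0.268855, sin(θ/2) ≈ 0.963181.
With a = amp(|0⟩) = 0.793 and b = amp(|1⟩) = 0.6092:
new amp(|0⟩) = (-0.268855)·a + (-0.963181i)·b = (-0.2132 - 0.5868i)
new amp(|1⟩) = (-0.963181i)·a + (-0.268855)·b = (-0.1638 - 0.7638i)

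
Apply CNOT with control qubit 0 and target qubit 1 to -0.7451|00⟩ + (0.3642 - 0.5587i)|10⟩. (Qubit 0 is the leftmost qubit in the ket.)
-0.7451|00⟩ + (0.3642 - 0.5587i)|11⟩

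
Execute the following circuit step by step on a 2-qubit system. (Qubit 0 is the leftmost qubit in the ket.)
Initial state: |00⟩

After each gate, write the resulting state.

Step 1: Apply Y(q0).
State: i|10⟩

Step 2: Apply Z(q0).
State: -i|10⟩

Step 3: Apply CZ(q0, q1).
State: -i|10⟩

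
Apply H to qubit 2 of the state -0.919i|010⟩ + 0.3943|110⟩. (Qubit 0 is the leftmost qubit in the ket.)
-0.6498i|010⟩ - 0.6498i|011⟩ + 0.2788|110⟩ + 0.2788|111⟩

H on qubit 2 mixes each pair of kets that differ only in qubit 2: amplitudes (a, b) of (|…0…⟩, |…1…⟩) become ((a + b)/√2, (a − b)/√2). Kets absent from the input have amplitude 0.
(|010⟩, |011⟩): (a, b) = (-0.919i, 0) → (-0.6498i, -0.6498i)
(|110⟩, |111⟩): (a, b) = (0.3943, 0) → (0.2788, 0.2788)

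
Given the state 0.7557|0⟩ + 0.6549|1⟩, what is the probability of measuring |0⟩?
0.5711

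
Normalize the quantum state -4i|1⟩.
-i|1⟩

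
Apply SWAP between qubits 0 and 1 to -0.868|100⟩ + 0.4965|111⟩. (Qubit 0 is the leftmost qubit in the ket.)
-0.868|010⟩ + 0.4965|111⟩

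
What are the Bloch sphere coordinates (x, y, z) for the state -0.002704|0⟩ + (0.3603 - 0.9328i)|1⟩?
(-0.001949, 0.005045, -0.9999)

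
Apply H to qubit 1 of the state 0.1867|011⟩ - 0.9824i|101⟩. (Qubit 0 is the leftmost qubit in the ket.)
0.132|001⟩ - 0.132|011⟩ - 0.6947i|101⟩ - 0.6947i|111⟩

H on qubit 1 mixes each pair of kets that differ only in qubit 1: amplitudes (a, b) of (|…0…⟩, |…1…⟩) become ((a + b)/√2, (a − b)/√2). Kets absent from the input have amplitude 0.
(|001⟩, |011⟩): (a, b) = (0, 0.1867) → (0.132, -0.132)
(|101⟩, |111⟩): (a, b) = (-0.9824i, 0) → (-0.6947i, -0.6947i)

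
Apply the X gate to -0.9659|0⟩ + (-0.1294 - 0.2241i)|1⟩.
(-0.1294 - 0.2241i)|0⟩ - 0.9659|1⟩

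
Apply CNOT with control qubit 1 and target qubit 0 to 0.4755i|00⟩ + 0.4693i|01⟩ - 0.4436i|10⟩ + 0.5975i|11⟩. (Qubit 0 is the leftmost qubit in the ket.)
0.4755i|00⟩ + 0.5975i|01⟩ - 0.4436i|10⟩ + 0.4693i|11⟩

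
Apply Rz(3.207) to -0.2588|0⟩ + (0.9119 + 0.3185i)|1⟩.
(0.008462 + 0.2587i)|0⟩ + (-0.3481 + 0.901i)|1⟩

Rz(3.207) = [[e^(−iθ/2), 0], [0, e^(iθ/2)]] with e^(±iθ/2) = cos(θ/2) ± i·sin(θ/2); θ = 3.207, cos(θ/2) ≈ -0.0326978, sin(θ/2) ≈ 0.999465.
With a = amp(|0⟩) = -0.2588 and b = amp(|1⟩) = (0.9119 + 0.3185i):
new amp(|0⟩) = (-0.0326978 - 0.999465i)·a = (0.008462 + 0.2587i)
new amp(|1⟩) = (-0.0326978 + 0.999465i)·b = (-0.3481 + 0.901i)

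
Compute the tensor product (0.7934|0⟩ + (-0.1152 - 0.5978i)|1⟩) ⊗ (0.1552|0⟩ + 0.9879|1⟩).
0.1231|00⟩ + 0.7838|01⟩ + (-0.01788 - 0.09278i)|10⟩ + (-0.1138 - 0.5906i)|11⟩

amp(|b₁b₂…⟩) = product of the factor amplitudes for bits b₁, b₂, …; only kets whose every factor amplitude is nonzero survive.
|00⟩: (0.7934)(0.1552) = 0.1231
|01⟩: (0.7934)(0.9879) = 0.7838
|10⟩: (-0.1152 - 0.5978i)(0.1552) = (-0.01788 - 0.09278i)
|11⟩: (-0.1152 - 0.5978i)(0.9879) = (-0.1138 - 0.5906i)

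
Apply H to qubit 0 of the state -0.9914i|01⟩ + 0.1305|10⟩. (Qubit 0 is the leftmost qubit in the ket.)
0.09228|00⟩ - 0.701i|01⟩ - 0.09228|10⟩ - 0.701i|11⟩

H on qubit 0 mixes each pair of kets that differ only in qubit 0: amplitudes (a, b) of (|…0…⟩, |…1…⟩) become ((a + b)/√2, (a − b)/√2). Kets absent from the input have amplitude 0.
(|00⟩, |10⟩): (a, b) = (0, 0.1305) → (0.09228, -0.09228)
(|01⟩, |11⟩): (a, b) = (-0.9914i, 0) → (-0.701i, -0.701i)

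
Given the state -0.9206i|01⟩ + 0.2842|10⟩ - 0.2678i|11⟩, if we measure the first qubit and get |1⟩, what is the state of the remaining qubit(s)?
0.7278|0⟩ - 0.6858i|1⟩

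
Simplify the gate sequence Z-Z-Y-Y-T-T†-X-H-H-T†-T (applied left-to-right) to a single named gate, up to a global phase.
X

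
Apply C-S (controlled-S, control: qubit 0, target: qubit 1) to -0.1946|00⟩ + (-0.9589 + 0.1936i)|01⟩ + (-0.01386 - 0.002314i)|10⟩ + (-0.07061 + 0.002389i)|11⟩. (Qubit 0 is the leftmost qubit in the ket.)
-0.1946|00⟩ + (-0.9589 + 0.1936i)|01⟩ + (-0.01386 - 0.002314i)|10⟩ + (-0.002389 - 0.07061i)|11⟩

C-S leaves the control-|0⟩ kets |00⟩, |01⟩ unchanged and applies S to qubit 1 on the control-|1⟩ pair (|10⟩, |11⟩).
S = [[1, 0], [0, i]].
With a = amp(|10⟩) = (-0.01386 - 0.002314i) and b = amp(|11⟩) = (-0.07061 + 0.002389i):
new amp(|10⟩) = (1)·a = (-0.01386 - 0.002314i)
new amp(|11⟩) = (i)·b = (-0.002389 - 0.07061i)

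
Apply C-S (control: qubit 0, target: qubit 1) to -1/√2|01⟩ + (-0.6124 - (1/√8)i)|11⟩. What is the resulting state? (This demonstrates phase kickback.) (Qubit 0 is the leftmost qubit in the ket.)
-1/√2|01⟩ + (1/√8 - 0.6124i)|11⟩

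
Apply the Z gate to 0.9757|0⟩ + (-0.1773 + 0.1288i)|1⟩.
0.9757|0⟩ + (0.1773 - 0.1288i)|1⟩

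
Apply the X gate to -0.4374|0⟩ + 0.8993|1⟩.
0.8993|0⟩ - 0.4374|1⟩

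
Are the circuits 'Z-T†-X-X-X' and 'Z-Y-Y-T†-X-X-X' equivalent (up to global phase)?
Yes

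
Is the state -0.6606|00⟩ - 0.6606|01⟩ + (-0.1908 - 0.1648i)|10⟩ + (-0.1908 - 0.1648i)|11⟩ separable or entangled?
Separable

Writing the state as a|00⟩ + b|01⟩ + c|10⟩ + d|11⟩, it is a product state iff ad − bc = 0.
Here (a, b, c, d) = (-0.6606, -0.6606, (-0.1908 - 0.1648i), (-0.1908 - 0.1648i)): ad − bc = (-0.6606)(-0.1908 - 0.1648i) − (-0.6606)(-0.1908 - 0.1648i) = 0, so the state is separable.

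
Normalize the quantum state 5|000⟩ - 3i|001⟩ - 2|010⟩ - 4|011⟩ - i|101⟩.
0.6742|000⟩ - 0.4045i|001⟩ - 0.2697|010⟩ - 0.5394|011⟩ - 0.1348i|101⟩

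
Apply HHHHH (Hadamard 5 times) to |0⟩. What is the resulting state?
1/√2|0⟩ + 1/√2|1⟩

H² = I, so H^5 = H: a single Hadamard. With (a, b) = (1, 0), H gives ((a + b)/√2, (a − b)/√2) = (1/√2, 1/√2).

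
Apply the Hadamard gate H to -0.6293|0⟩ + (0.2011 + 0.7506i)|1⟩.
(-0.3028 + 0.5308i)|0⟩ + (-0.5872 - 0.5308i)|1⟩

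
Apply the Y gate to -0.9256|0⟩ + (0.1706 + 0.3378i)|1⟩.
(0.3378 - 0.1706i)|0⟩ - 0.9256i|1⟩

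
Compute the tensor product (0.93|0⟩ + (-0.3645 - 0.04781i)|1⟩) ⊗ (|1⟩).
0.93|01⟩ + (-0.3645 - 0.04781i)|11⟩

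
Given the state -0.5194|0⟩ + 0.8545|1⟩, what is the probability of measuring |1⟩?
0.7302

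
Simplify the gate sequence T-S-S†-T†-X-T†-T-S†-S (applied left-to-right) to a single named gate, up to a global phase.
X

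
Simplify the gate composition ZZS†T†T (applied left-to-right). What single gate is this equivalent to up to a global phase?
S†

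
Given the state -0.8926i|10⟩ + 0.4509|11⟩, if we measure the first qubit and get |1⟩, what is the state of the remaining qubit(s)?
-0.8926i|0⟩ + 0.4509|1⟩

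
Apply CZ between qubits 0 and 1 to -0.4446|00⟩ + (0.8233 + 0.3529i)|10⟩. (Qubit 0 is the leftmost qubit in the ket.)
-0.4446|00⟩ + (0.8233 + 0.3529i)|10⟩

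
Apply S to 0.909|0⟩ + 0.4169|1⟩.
0.909|0⟩ + 0.4169i|1⟩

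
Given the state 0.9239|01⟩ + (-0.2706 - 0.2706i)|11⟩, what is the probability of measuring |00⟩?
0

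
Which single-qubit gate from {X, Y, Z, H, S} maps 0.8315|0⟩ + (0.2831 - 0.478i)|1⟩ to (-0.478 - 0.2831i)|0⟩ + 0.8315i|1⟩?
Y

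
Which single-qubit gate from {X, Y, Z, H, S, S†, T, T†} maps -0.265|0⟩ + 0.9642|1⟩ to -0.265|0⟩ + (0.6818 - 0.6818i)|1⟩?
T†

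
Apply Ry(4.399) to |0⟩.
-0.5881|0⟩ + 0.8088|1⟩

Ry(4.399) = [[cos(θ/2), −sin(θ/2)], [sin(θ/2), cos(θ/2)]]; θ = 4.399, cos(θ/2) ≈ -0.588097, sin(θ/2) ≈ 0.808791.
With a = amp(|0⟩) = 1 and b = amp(|1⟩) = 0:
new amp(|0⟩) = (-0.588097)·a + (-0.808791)·b = -0.5881
new amp(|1⟩) = (0.808791)·a + (-0.588097)·b = 0.8088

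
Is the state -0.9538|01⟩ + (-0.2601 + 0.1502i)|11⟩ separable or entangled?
Separable

Writing the state as a|00⟩ + b|01⟩ + c|10⟩ + d|11⟩, it is a product state iff ad − bc = 0.
Here (a, b, c, d) = (0, -0.9538, 0, (-0.2601 + 0.1502i)): ad − bc = (0)(-0.2601 + 0.1502i) − (-0.9538)(0) = 0, so the state is separable.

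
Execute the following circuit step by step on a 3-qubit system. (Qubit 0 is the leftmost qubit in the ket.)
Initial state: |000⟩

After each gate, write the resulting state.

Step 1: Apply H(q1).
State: 1/√2|000⟩ + 1/√2|010⟩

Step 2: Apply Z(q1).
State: 1/√2|000⟩ - 1/√2|010⟩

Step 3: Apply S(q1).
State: 1/√2|000⟩ - (1/√2)i|010⟩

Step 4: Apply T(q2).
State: 1/√2|000⟩ - (1/√2)i|010⟩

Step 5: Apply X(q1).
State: -(1/√2)i|000⟩ + 1/√2|010⟩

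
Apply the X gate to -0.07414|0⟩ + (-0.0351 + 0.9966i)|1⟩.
(-0.0351 + 0.9966i)|0⟩ - 0.07414|1⟩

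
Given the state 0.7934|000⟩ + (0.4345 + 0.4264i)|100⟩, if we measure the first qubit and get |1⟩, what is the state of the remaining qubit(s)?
(0.7137 + 0.7004i)|00⟩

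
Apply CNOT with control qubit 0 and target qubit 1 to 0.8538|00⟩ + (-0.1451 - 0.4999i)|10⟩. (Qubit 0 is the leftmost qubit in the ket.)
0.8538|00⟩ + (-0.1451 - 0.4999i)|11⟩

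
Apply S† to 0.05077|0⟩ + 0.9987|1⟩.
0.05077|0⟩ - 0.9987i|1⟩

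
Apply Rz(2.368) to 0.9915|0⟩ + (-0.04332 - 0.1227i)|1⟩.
(0.374 - 0.9183i)|0⟩ + (0.09729 - 0.0864i)|1⟩

Rz(2.368) = [[e^(−iθ/2), 0], [0, e^(iθ/2)]] with e^(±iθ/2) = cos(θ/2) ± i·sin(θ/2); θ = 2.368, cos(θ/2) ≈ 0.377223, sin(θ/2) ≈ 0.926122.
With a = amp(|0⟩) = 0.9915 and b = amp(|1⟩) = (-0.04332 - 0.1227i):
new amp(|0⟩) = (0.377223 - 0.926122i)·a = (0.374 - 0.9183i)
new amp(|1⟩) = (0.377223 + 0.926122i)·b = (0.09729 - 0.0864i)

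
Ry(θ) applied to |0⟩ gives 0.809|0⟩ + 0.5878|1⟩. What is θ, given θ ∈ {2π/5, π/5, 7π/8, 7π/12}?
2π/5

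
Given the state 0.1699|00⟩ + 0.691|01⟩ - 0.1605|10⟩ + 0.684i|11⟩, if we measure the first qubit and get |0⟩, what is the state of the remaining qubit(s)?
0.2388|0⟩ + 0.9711|1⟩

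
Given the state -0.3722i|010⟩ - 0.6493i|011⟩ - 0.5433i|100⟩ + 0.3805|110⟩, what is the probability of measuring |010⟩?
0.1385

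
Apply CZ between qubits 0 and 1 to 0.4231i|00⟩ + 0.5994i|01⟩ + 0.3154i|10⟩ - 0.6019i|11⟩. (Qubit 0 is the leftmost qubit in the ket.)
0.4231i|00⟩ + 0.5994i|01⟩ + 0.3154i|10⟩ + 0.6019i|11⟩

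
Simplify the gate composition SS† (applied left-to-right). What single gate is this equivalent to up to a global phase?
I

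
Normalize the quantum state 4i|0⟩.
i|0⟩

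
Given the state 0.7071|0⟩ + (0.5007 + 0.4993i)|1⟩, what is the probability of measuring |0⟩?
0.5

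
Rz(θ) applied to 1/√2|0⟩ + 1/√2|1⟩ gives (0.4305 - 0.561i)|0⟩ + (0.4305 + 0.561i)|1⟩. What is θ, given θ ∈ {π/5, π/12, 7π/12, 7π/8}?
7π/12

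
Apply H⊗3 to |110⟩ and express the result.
1/√8|000⟩ + 1/√8|001⟩ - 1/√8|010⟩ - 1/√8|011⟩ - 1/√8|100⟩ - 1/√8|101⟩ + 1/√8|110⟩ + 1/√8|111⟩

H⊗3 gives amp(|y⟩) = (1/2√2) Σ_x (−1)^(x·y) amp(|x⟩), where x·y is the number of positions in which both x and y have a 1.
|000⟩: (1)/(2√2) = 1/√8
|001⟩: (1)/(2√2) = 1/√8
|010⟩: (-1)/(2√2) = -1/√8
|011⟩: (-1)/(2√2) = -1/√8
|100⟩: (-1)/(2√2) = -1/√8
|101⟩: (-1)/(2√2) = -1/√8
|110⟩: (1)/(2√2) = 1/√8
|111⟩: (1)/(2√2) = 1/√8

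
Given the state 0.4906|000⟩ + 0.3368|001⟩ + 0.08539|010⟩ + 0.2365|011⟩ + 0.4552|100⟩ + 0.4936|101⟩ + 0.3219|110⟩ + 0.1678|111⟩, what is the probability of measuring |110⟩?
0.1036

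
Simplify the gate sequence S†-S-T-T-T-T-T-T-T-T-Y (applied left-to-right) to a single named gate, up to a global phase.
Y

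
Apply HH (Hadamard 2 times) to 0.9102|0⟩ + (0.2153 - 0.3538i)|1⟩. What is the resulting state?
0.9102|0⟩ + (0.2153 - 0.3538i)|1⟩

H² = I, so an even number of Hadamards cancels: H^2 = I and the state is unchanged.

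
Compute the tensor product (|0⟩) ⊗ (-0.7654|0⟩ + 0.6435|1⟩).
-0.7654|00⟩ + 0.6435|01⟩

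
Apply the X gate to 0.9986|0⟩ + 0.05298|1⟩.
0.05298|0⟩ + 0.9986|1⟩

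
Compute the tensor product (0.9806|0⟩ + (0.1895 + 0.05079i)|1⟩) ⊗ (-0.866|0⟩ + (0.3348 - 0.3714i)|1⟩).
-0.8492|00⟩ + (0.3283 - 0.3642i)|01⟩ + (-0.1641 - 0.04398i)|10⟩ + (0.08231 - 0.05338i)|11⟩

amp(|b₁b₂…⟩) = product of the factor amplitudes for bits b₁, b₂, …; only kets whose every factor amplitude is nonzero survive.
|00⟩: (0.9806)(-0.866) = -0.8492
|01⟩: (0.9806)(0.3348 - 0.3714i) = (0.3283 - 0.3642i)
|10⟩: (0.1895 + 0.05079i)(-0.866) = (-0.1641 - 0.04398i)
|11⟩: (0.1895 + 0.05079i)(0.3348 - 0.3714i) = (0.08231 - 0.05338i)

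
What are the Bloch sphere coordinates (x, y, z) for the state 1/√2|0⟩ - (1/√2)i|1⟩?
(0, -1, 0)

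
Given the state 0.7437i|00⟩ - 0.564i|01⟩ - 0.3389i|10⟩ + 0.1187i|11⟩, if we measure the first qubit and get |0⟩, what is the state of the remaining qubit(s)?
0.7968i|0⟩ - 0.6043i|1⟩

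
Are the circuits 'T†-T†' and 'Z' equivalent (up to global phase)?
No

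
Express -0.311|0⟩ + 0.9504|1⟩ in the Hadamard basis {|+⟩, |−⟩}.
0.4521|+⟩ - 0.8919|−⟩

With |ψ⟩ = α|0⟩ + β|1⟩, the Hadamard-basis coefficients are ⟨+|ψ⟩ = (α + β)/√2 and ⟨−|ψ⟩ = (α − β)/√2.
Here α = -0.311, β = 0.9504: (α + β)/√2 = 0.4521, (α − β)/√2 = -0.8919.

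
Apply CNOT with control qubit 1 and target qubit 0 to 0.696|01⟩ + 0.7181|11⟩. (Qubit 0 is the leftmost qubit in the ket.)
0.7181|01⟩ + 0.696|11⟩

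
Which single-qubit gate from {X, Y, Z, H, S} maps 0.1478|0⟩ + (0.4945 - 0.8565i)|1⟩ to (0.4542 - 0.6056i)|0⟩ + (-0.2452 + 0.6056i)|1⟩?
H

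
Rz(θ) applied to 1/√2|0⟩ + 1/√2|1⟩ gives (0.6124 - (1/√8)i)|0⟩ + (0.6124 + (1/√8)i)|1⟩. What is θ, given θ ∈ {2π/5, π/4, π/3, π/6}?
π/3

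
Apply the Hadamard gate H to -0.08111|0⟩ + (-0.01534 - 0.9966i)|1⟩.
(-0.0682 - 0.7047i)|0⟩ + (-0.04651 + 0.7047i)|1⟩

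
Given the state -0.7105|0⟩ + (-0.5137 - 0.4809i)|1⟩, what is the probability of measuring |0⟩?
0.5048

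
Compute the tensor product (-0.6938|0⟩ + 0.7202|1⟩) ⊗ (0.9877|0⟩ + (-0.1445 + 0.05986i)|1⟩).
-0.6853|00⟩ + (0.1003 - 0.04153i)|01⟩ + 0.7113|10⟩ + (-0.1041 + 0.04311i)|11⟩

amp(|b₁b₂…⟩) = product of the factor amplitudes for bits b₁, b₂, …; only kets whose every factor amplitude is nonzero survive.
|00⟩: (-0.6938)(0.9877) = -0.6853
|01⟩: (-0.6938)(-0.1445 + 0.05986i) = (0.1003 - 0.04153i)
|10⟩: (0.7202)(0.9877) = 0.7113
|11⟩: (0.7202)(-0.1445 + 0.05986i) = (-0.1041 + 0.04311i)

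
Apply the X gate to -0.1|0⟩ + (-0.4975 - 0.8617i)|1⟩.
(-0.4975 - 0.8617i)|0⟩ - 0.1|1⟩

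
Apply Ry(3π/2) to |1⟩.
-1/√2|0⟩ - 1/√2|1⟩

Ry(3π/2) = [[cos(θ/2), −sin(θ/2)], [sin(θ/2), cos(θ/2)]]; θ = 3π/2, cos(θ/2) ≈ -0.707107, sin(θ/2) ≈ 0.707107.
With a = amp(|0⟩) = 0 and b = amp(|1⟩) = 1:
new amp(|0⟩) = (-0.707107)·a + (-0.707107)·b = -1/√2
new amp(|1⟩) = (0.707107)·a + (-0.707107)·b = -1/√2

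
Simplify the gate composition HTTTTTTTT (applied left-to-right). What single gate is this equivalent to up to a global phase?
H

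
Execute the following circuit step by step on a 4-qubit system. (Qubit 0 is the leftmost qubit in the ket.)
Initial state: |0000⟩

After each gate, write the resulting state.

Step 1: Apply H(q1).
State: 1/√2|0000⟩ + 1/√2|0100⟩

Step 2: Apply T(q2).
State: 1/√2|0000⟩ + 1/√2|0100⟩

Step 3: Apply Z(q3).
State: 1/√2|0000⟩ + 1/√2|0100⟩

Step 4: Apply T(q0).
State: 1/√2|0000⟩ + 1/√2|0100⟩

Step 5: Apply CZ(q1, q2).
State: 1/√2|0000⟩ + 1/√2|0100⟩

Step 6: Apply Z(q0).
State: 1/√2|0000⟩ + 1/√2|0100⟩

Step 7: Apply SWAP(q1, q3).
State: 1/√2|0000⟩ + 1/√2|0001⟩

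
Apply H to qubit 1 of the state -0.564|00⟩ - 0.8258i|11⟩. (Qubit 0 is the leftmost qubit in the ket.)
-0.3988|00⟩ - 0.3988|01⟩ - 0.5839i|10⟩ + 0.5839i|11⟩

H on qubit 1 mixes each pair of kets that differ only in qubit 1: amplitudes (a, b) of (|…0…⟩, |…1…⟩) become ((a + b)/√2, (a − b)/√2). Kets absent from the input have amplitude 0.
(|00⟩, |01⟩): (a, b) = (-0.564, 0) → (-0.3988, -0.3988)
(|10⟩, |11⟩): (a, b) = (0, -0.8258i) → (-0.5839i, 0.5839i)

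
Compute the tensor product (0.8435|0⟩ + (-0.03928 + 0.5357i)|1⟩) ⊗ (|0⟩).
0.8435|00⟩ + (-0.03928 + 0.5357i)|10⟩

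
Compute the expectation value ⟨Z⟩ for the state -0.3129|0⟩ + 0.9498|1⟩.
-0.8042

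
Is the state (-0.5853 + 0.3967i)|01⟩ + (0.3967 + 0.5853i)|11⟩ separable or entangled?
Separable

Writing the state as a|00⟩ + b|01⟩ + c|10⟩ + d|11⟩, it is a product state iff ad − bc = 0.
Here (a, b, c, d) = (0, (-0.5853 + 0.3967i), 0, (0.3967 + 0.5853i)): ad − bc = (0)(0.3967 + 0.5853i) − (-0.5853 + 0.3967i)(0) = 0, so the state is separable.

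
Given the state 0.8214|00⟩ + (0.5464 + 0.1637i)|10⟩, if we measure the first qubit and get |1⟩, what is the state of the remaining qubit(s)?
(0.9579 + 0.287i)|0⟩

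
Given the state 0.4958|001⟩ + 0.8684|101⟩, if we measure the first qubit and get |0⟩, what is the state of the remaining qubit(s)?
|01⟩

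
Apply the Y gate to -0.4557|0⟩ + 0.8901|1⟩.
-0.8901i|0⟩ - 0.4557i|1⟩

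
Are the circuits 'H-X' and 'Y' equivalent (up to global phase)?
No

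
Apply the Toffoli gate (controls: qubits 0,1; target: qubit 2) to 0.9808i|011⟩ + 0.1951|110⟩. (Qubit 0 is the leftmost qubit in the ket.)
0.9808i|011⟩ + 0.1951|111⟩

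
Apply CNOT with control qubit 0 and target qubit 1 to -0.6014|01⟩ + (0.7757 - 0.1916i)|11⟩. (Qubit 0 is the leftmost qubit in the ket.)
-0.6014|01⟩ + (0.7757 - 0.1916i)|10⟩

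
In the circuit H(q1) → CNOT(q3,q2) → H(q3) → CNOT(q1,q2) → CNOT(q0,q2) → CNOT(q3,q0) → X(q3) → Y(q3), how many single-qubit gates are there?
4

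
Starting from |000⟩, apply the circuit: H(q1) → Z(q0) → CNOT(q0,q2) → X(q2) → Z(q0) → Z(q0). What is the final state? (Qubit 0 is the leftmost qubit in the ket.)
1/√2|001⟩ + 1/√2|011⟩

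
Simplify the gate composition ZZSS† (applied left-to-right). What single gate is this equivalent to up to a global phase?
I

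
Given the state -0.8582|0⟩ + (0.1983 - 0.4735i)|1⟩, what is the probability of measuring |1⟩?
0.2635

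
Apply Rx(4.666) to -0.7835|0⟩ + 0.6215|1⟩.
(0.541 - 0.4495i)|0⟩ + (-0.4292 + 0.5667i)|1⟩

Rx(4.666) = [[cos(θ/2), −i·sin(θ/2)], [−i·sin(θ/2), cos(θ/2)]]; θ = 4.666, cos(θ/2) ≈ -0.690517, sin(θ/2) ≈ 0.723316.
With a = amp(|0⟩) = -0.7835 and b = amp(|1⟩) = 0.6215:
new amp(|0⟩) = (-0.690517)·a + (-0.723316i)·b = (0.541 - 0.4495i)
new amp(|1⟩) = (-0.723316i)·a + (-0.690517)·b = (-0.4292 + 0.5667i)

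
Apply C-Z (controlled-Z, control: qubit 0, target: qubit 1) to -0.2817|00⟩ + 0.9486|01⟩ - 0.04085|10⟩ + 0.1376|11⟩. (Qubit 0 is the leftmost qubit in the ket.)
-0.2817|00⟩ + 0.9486|01⟩ - 0.04085|10⟩ - 0.1376|11⟩

C-Z leaves the control-|0⟩ kets |00⟩, |01⟩ unchanged and applies Z to qubit 1 on the control-|1⟩ pair (|10⟩, |11⟩).
Z = [[1, 0], [0, -1]].
With a = amp(|10⟩) = -0.04085 and b = amp(|11⟩) = 0.1376:
new amp(|10⟩) = (1)·a = -0.04085
new amp(|11⟩) = (-1)·b = -0.1376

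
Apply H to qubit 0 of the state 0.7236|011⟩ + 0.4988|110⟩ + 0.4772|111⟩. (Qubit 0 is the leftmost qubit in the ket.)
0.3527|010⟩ + 0.8491|011⟩ - 0.3527|110⟩ + 0.1742|111⟩

H on qubit 0 mixes each pair of kets that differ only in qubit 0: amplitudes (a, b) of (|…0…⟩, |…1…⟩) become ((a + b)/√2, (a − b)/√2). Kets absent from the input have amplitude 0.
(|010⟩, |110⟩): (a, b) = (0, 0.4988) → (0.3527, -0.3527)
(|011⟩, |111⟩): (a, b) = (0.7236, 0.4772) → (0.8491, 0.1742)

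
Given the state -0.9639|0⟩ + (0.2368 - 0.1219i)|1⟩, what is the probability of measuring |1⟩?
0.07093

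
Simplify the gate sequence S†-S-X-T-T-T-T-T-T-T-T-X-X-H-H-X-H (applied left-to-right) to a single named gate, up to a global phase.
H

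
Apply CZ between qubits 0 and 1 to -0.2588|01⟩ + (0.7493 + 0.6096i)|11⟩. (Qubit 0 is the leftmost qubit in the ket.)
-0.2588|01⟩ + (-0.7493 - 0.6096i)|11⟩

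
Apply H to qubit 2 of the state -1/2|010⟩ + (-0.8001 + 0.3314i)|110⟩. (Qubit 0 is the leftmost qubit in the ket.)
-1/√8|010⟩ - 1/√8|011⟩ + (-0.5658 + 0.2343i)|110⟩ + (-0.5658 + 0.2343i)|111⟩

H on qubit 2 mixes each pair of kets that differ only in qubit 2: amplitudes (a, b) of (|…0…⟩, |…1…⟩) become ((a + b)/√2, (a − b)/√2). Kets absent from the input have amplitude 0.
(|010⟩, |011⟩): (a, b) = (-1/2, 0) → (-1/√8, -1/√8)
(|110⟩, |111⟩): (a, b) = ((-0.8001 + 0.3314i), 0) → ((-0.5658 + 0.2343i), (-0.5658 + 0.2343i))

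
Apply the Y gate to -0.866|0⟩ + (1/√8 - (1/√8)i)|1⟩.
(-1/√8 - (1/√8)i)|0⟩ - 0.866i|1⟩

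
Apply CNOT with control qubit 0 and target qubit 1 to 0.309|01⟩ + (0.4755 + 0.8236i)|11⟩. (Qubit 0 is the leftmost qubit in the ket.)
0.309|01⟩ + (0.4755 + 0.8236i)|10⟩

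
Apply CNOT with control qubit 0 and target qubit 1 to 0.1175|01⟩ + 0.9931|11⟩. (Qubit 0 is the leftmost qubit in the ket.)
0.1175|01⟩ + 0.9931|10⟩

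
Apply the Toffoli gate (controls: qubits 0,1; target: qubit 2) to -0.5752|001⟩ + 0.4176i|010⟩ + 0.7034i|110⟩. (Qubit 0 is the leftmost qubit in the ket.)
-0.5752|001⟩ + 0.4176i|010⟩ + 0.7034i|111⟩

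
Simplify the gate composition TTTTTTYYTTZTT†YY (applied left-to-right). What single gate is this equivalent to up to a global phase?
Z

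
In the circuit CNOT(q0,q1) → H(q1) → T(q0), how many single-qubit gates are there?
2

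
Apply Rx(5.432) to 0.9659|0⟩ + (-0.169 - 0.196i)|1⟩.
(-0.9607 + 0.06977i)|0⟩ + (0.1539 - 0.2203i)|1⟩

Rx(5.432) = [[cos(θ/2), −i·sin(θ/2)], [−i·sin(θ/2), cos(θ/2)]]; θ = 5.432, cos(θ/2) ≈ -0.910794, sin(θ/2) ≈ 0.412861.
With a = amp(|0⟩) = 0.9659 and b = amp(|1⟩) = (-0.169 - 0.196i):
new amp(|0⟩) = (-0.910794)·a + (-0.412861i)·b = (-0.9607 + 0.06977i)
new amp(|1⟩) = (-0.412861i)·a + (-0.910794)·b = (0.1539 - 0.2203i)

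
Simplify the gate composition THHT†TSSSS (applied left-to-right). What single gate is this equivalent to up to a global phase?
T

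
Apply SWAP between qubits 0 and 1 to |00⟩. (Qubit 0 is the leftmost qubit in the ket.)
|00⟩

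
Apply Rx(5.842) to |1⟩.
-0.2188i|0⟩ - 0.9758|1⟩

Rx(5.842) = [[cos(θ/2), −i·sin(θ/2)], [−i·sin(θ/2), cos(θ/2)]]; θ = 5.842, cos(θ/2) ≈ -0.975768, sin(θ/2) ≈ 0.218808.
With a = amp(|0⟩) = 0 and b = amp(|1⟩) = 1:
new amp(|0⟩) = (-0.975768)·a + (-0.218808i)·b = -0.2188i
new amp(|1⟩) = (-0.218808i)·a + (-0.975768)·b = -0.9758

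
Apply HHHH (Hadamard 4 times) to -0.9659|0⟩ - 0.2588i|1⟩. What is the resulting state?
-0.9659|0⟩ - 0.2588i|1⟩

H² = I, so an even number of Hadamards cancels: H^4 = I and the state is unchanged.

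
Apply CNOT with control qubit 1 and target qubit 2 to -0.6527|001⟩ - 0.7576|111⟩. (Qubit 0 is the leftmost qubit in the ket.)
-0.6527|001⟩ - 0.7576|110⟩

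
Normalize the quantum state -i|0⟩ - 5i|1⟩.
-0.1961i|0⟩ - 0.9806i|1⟩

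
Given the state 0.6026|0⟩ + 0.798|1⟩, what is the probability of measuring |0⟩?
0.3631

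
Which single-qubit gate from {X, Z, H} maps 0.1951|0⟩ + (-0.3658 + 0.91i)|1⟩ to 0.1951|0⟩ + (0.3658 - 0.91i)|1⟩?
Z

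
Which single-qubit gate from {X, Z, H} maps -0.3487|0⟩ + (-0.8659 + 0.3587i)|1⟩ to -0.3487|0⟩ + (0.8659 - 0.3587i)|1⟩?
Z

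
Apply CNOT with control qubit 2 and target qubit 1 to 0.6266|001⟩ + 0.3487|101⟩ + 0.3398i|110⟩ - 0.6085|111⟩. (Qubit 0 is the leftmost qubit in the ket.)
0.6266|011⟩ - 0.6085|101⟩ + 0.3398i|110⟩ + 0.3487|111⟩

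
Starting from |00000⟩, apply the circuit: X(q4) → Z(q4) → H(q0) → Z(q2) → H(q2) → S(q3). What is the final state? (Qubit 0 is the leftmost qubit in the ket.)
-1/2|00001⟩ - 1/2|00101⟩ - 1/2|10001⟩ - 1/2|10101⟩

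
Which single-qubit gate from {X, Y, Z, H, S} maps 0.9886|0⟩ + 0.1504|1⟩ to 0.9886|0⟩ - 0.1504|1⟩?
Z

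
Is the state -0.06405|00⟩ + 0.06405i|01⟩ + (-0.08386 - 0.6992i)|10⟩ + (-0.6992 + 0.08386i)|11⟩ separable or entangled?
Separable

Writing the state as a|00⟩ + b|01⟩ + c|10⟩ + d|11⟩, it is a product state iff ad − bc = 0.
Here (a, b, c, d) = (-0.06405, 0.06405i, (-0.08386 - 0.6992i), (-0.6992 + 0.08386i)): ad − bc = (-0.06405)(-0.6992 + 0.08386i) − (0.06405i)(-0.08386 - 0.6992i) = 0, so the state is separable.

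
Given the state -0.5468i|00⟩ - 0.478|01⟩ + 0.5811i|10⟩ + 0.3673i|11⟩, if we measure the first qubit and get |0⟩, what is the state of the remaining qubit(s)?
-0.7529i|0⟩ - 0.6582|1⟩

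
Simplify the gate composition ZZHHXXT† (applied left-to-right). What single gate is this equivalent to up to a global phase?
T†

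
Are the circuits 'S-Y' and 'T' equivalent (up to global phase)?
No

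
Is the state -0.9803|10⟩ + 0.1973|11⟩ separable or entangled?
Separable

Writing the state as a|00⟩ + b|01⟩ + c|10⟩ + d|11⟩, it is a product state iff ad − bc = 0.
Here (a, b, c, d) = (0, 0, -0.9803, 0.1973): ad − bc = (0)(0.1973) − (0)(-0.9803) = 0, so the state is separable.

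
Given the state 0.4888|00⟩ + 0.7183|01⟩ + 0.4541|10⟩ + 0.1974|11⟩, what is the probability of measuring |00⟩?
0.2389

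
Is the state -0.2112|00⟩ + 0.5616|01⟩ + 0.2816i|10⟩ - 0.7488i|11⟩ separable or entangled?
Separable

Writing the state as a|00⟩ + b|01⟩ + c|10⟩ + d|11⟩, it is a product state iff ad − bc = 0.
Here (a, b, c, d) = (-0.2112, 0.5616, 0.2816i, -0.7488i): ad − bc = (-0.2112)(-0.7488i) − (0.5616)(0.2816i) = 0, so the state is separable.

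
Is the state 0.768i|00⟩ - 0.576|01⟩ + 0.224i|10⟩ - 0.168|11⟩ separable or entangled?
Separable

Writing the state as a|00⟩ + b|01⟩ + c|10⟩ + d|11⟩, it is a product state iff ad − bc = 0.
Here (a, b, c, d) = (0.768i, -0.576, 0.224i, -0.168): ad − bc = (0.768i)(-0.168) − (-0.576)(0.224i) = 0, so the state is separable.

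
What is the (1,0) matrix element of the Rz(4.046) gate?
0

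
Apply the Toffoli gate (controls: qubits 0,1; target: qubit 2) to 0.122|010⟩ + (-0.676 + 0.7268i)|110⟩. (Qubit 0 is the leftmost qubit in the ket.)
0.122|010⟩ + (-0.676 + 0.7268i)|111⟩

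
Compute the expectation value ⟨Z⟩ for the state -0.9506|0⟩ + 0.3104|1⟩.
0.8073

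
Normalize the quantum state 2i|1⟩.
i|1⟩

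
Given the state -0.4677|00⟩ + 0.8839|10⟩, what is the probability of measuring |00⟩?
0.2187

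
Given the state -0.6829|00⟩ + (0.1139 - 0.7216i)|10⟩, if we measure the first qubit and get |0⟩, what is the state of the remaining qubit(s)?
-|0⟩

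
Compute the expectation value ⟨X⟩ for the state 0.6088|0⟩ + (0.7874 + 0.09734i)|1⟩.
0.9587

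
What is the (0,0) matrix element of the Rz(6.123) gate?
(-0.9968 - 0.08001i)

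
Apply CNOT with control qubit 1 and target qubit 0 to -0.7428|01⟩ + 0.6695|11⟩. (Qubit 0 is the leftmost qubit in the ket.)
0.6695|01⟩ - 0.7428|11⟩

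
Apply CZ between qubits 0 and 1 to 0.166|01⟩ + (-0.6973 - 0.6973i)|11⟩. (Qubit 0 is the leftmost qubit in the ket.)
0.166|01⟩ + (0.6973 + 0.6973i)|11⟩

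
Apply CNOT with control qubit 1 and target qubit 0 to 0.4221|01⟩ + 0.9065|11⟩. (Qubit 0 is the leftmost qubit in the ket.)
0.9065|01⟩ + 0.4221|11⟩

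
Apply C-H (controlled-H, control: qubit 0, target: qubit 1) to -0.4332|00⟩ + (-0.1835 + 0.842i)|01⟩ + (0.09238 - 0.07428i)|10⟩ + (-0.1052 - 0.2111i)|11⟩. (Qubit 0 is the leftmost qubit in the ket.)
-0.4332|00⟩ + (-0.1835 + 0.842i)|01⟩ + (-0.009065 - 0.2018i)|10⟩ + (0.1397 + 0.09675i)|11⟩

C-H leaves the control-|0⟩ kets |00⟩, |01⟩ unchanged and applies H to qubit 1 on the control-|1⟩ pair (|10⟩, |11⟩).
H = [[1/√2, 1/√2], [1/√2, -1/√2]].
With a = amp(|10⟩) = (0.09238 - 0.07428i) and b = amp(|11⟩) = (-0.1052 - 0.2111i):
new amp(|10⟩) = (1/√2)·a + (1/√2)·b = (-0.009065 - 0.2018i)
new amp(|11⟩) = (1/√2)·a + (-1/√2)·b = (0.1397 + 0.09675i)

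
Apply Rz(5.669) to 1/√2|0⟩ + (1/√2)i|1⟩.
(-0.674 - 0.2138i)|0⟩ + (-0.2138 - 0.674i)|1⟩

Rz(5.669) = [[e^(−iθ/2), 0], [0, e^(iθ/2)]] with e^(±iθ/2) = cos(θ/2) ± i·sin(θ/2); θ = 5.669, cos(θ/2) ≈ -0.953216, sin(θ/2) ≈ 0.302289.
With a = amp(|0⟩) = 1/√2 and b = amp(|1⟩) = (1/√2)i:
new amp(|0⟩) = (-0.953216 - 0.302289i)·a = (-0.674 - 0.2138i)
new amp(|1⟩) = (-0.953216 + 0.302289i)·b = (-0.2138 - 0.674i)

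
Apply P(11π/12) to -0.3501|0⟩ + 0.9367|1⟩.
-0.3501|0⟩ + (-0.9048 + 0.2424i)|1⟩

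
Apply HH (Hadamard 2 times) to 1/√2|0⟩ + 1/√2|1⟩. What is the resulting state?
1/√2|0⟩ + 1/√2|1⟩

H² = I, so an even number of Hadamards cancels: H^2 = I and the state is unchanged.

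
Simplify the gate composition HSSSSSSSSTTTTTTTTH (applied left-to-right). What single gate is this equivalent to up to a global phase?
I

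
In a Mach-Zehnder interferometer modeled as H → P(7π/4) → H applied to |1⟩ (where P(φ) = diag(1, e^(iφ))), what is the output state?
(0.1464 + (1/√8)i)|0⟩ + (0.8536 - (1/√8)i)|1⟩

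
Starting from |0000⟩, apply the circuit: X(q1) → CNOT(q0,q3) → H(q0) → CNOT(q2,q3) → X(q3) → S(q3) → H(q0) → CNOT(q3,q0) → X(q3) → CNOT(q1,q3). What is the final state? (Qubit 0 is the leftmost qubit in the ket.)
i|1101⟩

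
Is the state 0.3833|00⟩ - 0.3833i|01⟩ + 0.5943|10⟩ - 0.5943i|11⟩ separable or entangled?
Separable

Writing the state as a|00⟩ + b|01⟩ + c|10⟩ + d|11⟩, it is a product state iff ad − bc = 0.
Here (a, b, c, d) = (0.3833, -0.3833i, 0.5943, -0.5943i): ad − bc = (0.3833)(-0.5943i) − (-0.3833i)(0.5943) = 0, so the state is separable.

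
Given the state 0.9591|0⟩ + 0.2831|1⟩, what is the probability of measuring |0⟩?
0.9199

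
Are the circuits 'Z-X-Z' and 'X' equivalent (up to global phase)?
Yes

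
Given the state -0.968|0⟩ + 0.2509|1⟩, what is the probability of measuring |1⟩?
0.06295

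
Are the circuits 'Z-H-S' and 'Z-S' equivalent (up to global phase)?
No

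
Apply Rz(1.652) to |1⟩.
(0.6778 + 0.7352i)|1⟩

Rz(1.652) = [[e^(−iθ/2), 0], [0, e^(iθ/2)]] with e^(±iθ/2) = cos(θ/2) ± i·sin(θ/2); θ = 1.652, cos(θ/2) ≈ 0.677822, sin(θ/2) ≈ 0.735226.
With a = amp(|0⟩) = 0 and b = amp(|1⟩) = 1:
new amp(|0⟩) = (0.677822 - 0.735226i)·a = 0
new amp(|1⟩) = (0.677822 + 0.735226i)·b = (0.6778 + 0.7352i)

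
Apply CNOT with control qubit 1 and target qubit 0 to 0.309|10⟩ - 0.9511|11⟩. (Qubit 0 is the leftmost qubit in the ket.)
-0.9511|01⟩ + 0.309|10⟩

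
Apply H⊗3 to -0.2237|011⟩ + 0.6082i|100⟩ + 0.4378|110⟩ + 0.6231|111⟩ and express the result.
(0.296 + 0.215i)|000⟩ + (0.01358 + 0.215i)|001⟩ + (-0.296 + 0.215i)|010⟩ + (-0.01358 + 0.215i)|011⟩ + (-0.4542 - 0.215i)|100⟩ + (0.1446 - 0.215i)|101⟩ + (0.4542 - 0.215i)|110⟩ + (-0.1446 - 0.215i)|111⟩

H⊗3 gives amp(|y⟩) = (1/2√2) Σ_x (−1)^(x·y) amp(|x⟩), where x·y is the number of positions in which both x and y have a 1.
|000⟩: (-0.2237 + 0.6082i + 0.4378 + 0.6231)/(2√2) = (0.296 + 0.215i)
|001⟩: (0.2237 + 0.6082i + 0.4378 - 0.6231)/(2√2) = (0.01358 + 0.215i)
|010⟩: (0.2237 + 0.6082i - 0.4378 - 0.6231)/(2√2) = (-0.296 + 0.215i)
|011⟩: (-0.2237 + 0.6082i - 0.4378 + 0.6231)/(2√2) = (-0.01358 + 0.215i)
|100⟩: (-0.2237 - 0.6082i - 0.4378 - 0.6231)/(2√2) = (-0.4542 - 0.215i)
|101⟩: (0.2237 - 0.6082i - 0.4378 + 0.6231)/(2√2) = (0.1446 - 0.215i)
|110⟩: (0.2237 - 0.6082i + 0.4378 + 0.6231)/(2√2) = (0.4542 - 0.215i)
|111⟩: (-0.2237 - 0.6082i + 0.4378 - 0.6231)/(2√2) = (-0.1446 - 0.215i)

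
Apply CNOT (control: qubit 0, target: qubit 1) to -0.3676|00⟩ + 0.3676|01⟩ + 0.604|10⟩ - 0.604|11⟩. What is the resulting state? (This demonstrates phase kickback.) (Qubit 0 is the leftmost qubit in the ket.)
-0.3676|00⟩ + 0.3676|01⟩ - 0.604|10⟩ + 0.604|11⟩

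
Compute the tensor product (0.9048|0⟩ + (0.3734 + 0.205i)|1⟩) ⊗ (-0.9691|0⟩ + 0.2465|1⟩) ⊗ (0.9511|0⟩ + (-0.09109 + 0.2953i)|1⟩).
-0.834|000⟩ + (0.07987 - 0.2589i)|001⟩ + 0.2121|010⟩ + (-0.02032 + 0.06586i)|011⟩ + (-0.3442 - 0.189i)|100⟩ + (0.09163 - 0.08876i)|101⟩ + (0.08754 + 0.04806i)|110⟩ + (-0.02331 + 0.02258i)|111⟩

amp(|b₁b₂…⟩) = product of the factor amplitudes for bits b₁, b₂, …; only kets whose every factor amplitude is nonzero survive.
|000⟩: (0.9048)(-0.9691)(0.9511) = -0.834
|001⟩: (0.9048)(-0.9691)(-0.09109 + 0.2953i) = (0.07987 - 0.2589i)
|010⟩: (0.9048)(0.2465)(0.9511) = 0.2121
|011⟩: (0.9048)(0.2465)(-0.09109 + 0.2953i) = (-0.02032 + 0.06586i)
|100⟩: (0.3734 + 0.205i)(-0.9691)(0.9511) = (-0.3442 - 0.189i)
|101⟩: (0.3734 + 0.205i)(-0.9691)(-0.09109 + 0.2953i) = (0.09163 - 0.08876i)
|110⟩: (0.3734 + 0.205i)(0.2465)(0.9511) = (0.08754 + 0.04806i)
|111⟩: (0.3734 + 0.205i)(0.2465)(-0.09109 + 0.2953i) = (-0.02331 + 0.02258i)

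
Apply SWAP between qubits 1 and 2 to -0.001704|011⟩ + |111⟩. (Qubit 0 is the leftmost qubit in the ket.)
-0.001704|011⟩ + |111⟩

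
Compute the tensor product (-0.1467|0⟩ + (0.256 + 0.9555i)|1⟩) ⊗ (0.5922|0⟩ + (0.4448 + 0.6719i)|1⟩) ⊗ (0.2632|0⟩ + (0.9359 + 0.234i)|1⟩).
-0.02287|000⟩ + (-0.08131 - 0.02033i)|001⟩ + (-0.01717 - 0.02594i)|010⟩ + (-0.038 - 0.1075i)|011⟩ + (0.0399 + 0.1489i)|100⟩ + (0.009477 + 0.5651i)|101⟩ + (-0.139 + 0.1571i)|110⟩ + (-0.634 + 0.4352i)|111⟩

amp(|b₁b₂…⟩) = product of the factor amplitudes for bits b₁, b₂, …; only kets whose every factor amplitude is nonzero survive.
|000⟩: (-0.1467)(0.5922)(0.2632) = -0.02287
|001⟩: (-0.1467)(0.5922)(0.9359 + 0.234i) = (-0.08131 - 0.02033i)
|010⟩: (-0.1467)(0.4448 + 0.6719i)(0.2632) = (-0.01717 - 0.02594i)
|011⟩: (-0.1467)(0.4448 + 0.6719i)(0.9359 + 0.234i) = (-0.038 - 0.1075i)
|100⟩: (0.256 + 0.9555i)(0.5922)(0.2632) = (0.0399 + 0.1489i)
|101⟩: (0.256 + 0.9555i)(0.5922)(0.9359 + 0.234i) = (0.009477 + 0.5651i)
|110⟩: (0.256 + 0.9555i)(0.4448 + 0.6719i)(0.2632) = (-0.139 + 0.1571i)
|111⟩: (0.256 + 0.9555i)(0.4448 + 0.6719i)(0.9359 + 0.234i) = (-0.634 + 0.4352i)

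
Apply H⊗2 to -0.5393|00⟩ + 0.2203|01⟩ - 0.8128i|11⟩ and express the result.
(-0.1595 - 0.4064i)|00⟩ + (-0.3798 + 0.4064i)|01⟩ + (-0.1595 + 0.4064i)|10⟩ + (-0.3798 - 0.4064i)|11⟩

H⊗2 gives amp(|y⟩) = (1/2) Σ_x (−1)^(x·y) amp(|x⟩), where x·y is the number of positions in which both x and y have a 1.
|00⟩: (-0.5393 + 0.2203 - 0.8128i)/2 = (-0.1595 - 0.4064i)
|01⟩: (-0.5393 - 0.2203 + 0.8128i)/2 = (-0.3798 + 0.4064i)
|10⟩: (-0.5393 + 0.2203 + 0.8128i)/2 = (-0.1595 + 0.4064i)
|11⟩: (-0.5393 - 0.2203 - 0.8128i)/2 = (-0.3798 - 0.4064i)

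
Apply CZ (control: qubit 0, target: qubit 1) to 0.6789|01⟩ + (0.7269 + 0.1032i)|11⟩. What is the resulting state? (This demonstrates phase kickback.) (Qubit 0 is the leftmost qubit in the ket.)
0.6789|01⟩ + (-0.7269 - 0.1032i)|11⟩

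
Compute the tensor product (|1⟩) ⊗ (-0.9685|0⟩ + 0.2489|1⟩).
-0.9685|10⟩ + 0.2489|11⟩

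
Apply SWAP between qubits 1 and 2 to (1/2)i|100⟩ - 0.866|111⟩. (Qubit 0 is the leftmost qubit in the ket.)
(1/2)i|100⟩ - 0.866|111⟩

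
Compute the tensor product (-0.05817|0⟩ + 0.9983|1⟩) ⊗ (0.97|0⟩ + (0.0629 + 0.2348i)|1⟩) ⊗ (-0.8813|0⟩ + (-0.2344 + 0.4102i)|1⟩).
0.04973|000⟩ + (0.01323 - 0.02315i)|001⟩ + (0.003225 + 0.01204i)|010⟩ + (0.00646 + 0.001701i)|011⟩ - 0.8534|100⟩ + (-0.227 + 0.3972i)|101⟩ + (-0.05534 - 0.2066i)|110⟩ + (-0.1109 - 0.02919i)|111⟩

amp(|b₁b₂…⟩) = product of the factor amplitudes for bits b₁, b₂, …; only kets whose every factor amplitude is nonzero survive.
|000⟩: (-0.05817)(0.97)(-0.8813) = 0.04973
|001⟩: (-0.05817)(0.97)(-0.2344 + 0.4102i) = (0.01323 - 0.02315i)
|010⟩: (-0.05817)(0.0629 + 0.2348i)(-0.8813) = (0.003225 + 0.01204i)
|011⟩: (-0.05817)(0.0629 + 0.2348i)(-0.2344 + 0.4102i) = (0.00646 + 0.001701i)
|100⟩: (0.9983)(0.97)(-0.8813) = -0.8534
|101⟩: (0.9983)(0.97)(-0.2344 + 0.4102i) = (-0.227 + 0.3972i)
|110⟩: (0.9983)(0.0629 + 0.2348i)(-0.8813) = (-0.05534 - 0.2066i)
|111⟩: (0.9983)(0.0629 + 0.2348i)(-0.2344 + 0.4102i) = (-0.1109 - 0.02919i)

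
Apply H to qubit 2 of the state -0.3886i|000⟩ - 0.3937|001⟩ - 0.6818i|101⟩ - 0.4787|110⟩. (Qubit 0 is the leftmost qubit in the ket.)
(-0.2784 - 0.2748i)|000⟩ + (0.2784 - 0.2748i)|001⟩ - 0.4821i|100⟩ + 0.4821i|101⟩ - 0.3385|110⟩ - 0.3385|111⟩

H on qubit 2 mixes each pair of kets that differ only in qubit 2: amplitudes (a, b) of (|…0…⟩, |…1…⟩) become ((a + b)/√2, (a − b)/√2). Kets absent from the input have amplitude 0.
(|000⟩, |001⟩): (a, b) = (-0.3886i, -0.3937) → ((-0.2784 - 0.2748i), (0.2784 - 0.2748i))
(|100⟩, |101⟩): (a, b) = (0, -0.6818i) → (-0.4821i, 0.4821i)
(|110⟩, |111⟩): (a, b) = (-0.4787, 0) → (-0.3385, -0.3385)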